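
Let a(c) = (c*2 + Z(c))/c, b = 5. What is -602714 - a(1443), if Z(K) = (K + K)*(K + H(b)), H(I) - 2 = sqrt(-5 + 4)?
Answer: -605606 - 2*I ≈ -6.0561e+5 - 2.0*I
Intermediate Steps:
H(I) = 2 + I (H(I) = 2 + sqrt(-5 + 4) = 2 + sqrt(-1) = 2 + I)
Z(K) = 2*K*(2 + I + K) (Z(K) = (K + K)*(K + (2 + I)) = (2*K)*(2 + I + K) = 2*K*(2 + I + K))
a(c) = (2*c + 2*c*(2 + I + c))/c (a(c) = (c*2 + 2*c*(2 + I + c))/c = (2*c + 2*c*(2 + I + c))/c)
-602714 - a(1443) = -602714 - (6 + 2*I + 2*1443) = -602714 - (6 + 2*I + 2886) = -602714 - (2892 + 2*I) = -602714 + (-2892 - 2*I) = -605606 - 2*I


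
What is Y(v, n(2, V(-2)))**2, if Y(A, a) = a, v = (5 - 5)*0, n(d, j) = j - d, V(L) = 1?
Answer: 1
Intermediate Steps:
v = 0 (v = 0*0 = 0)
Y(v, n(2, V(-2)))**2 = (1 - 1*2)**2 = (1 - 2)**2 = (-1)**2 = 1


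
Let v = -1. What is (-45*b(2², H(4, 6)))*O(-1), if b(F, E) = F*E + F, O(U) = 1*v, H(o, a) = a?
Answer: 1260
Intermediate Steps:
O(U) = -1 (O(U) = 1*(-1) = -1)
b(F, E) = F + E*F (b(F, E) = E*F + F = F + E*F)
(-45*b(2², H(4, 6)))*O(-1) = -45*2²*(1 + 6)*(-1) = -180*7*(-1) = -45*28*(-1) = -1260*(-1) = 1260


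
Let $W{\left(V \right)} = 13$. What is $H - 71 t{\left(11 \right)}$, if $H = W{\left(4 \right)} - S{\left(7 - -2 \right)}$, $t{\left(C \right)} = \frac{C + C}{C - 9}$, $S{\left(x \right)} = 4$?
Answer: $-772$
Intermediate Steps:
$t{\left(C \right)} = \frac{2 C}{-9 + C}$
$H = 9$ ($H = 13 - 4 = 9$)
$H - 71 t{\left(11 \right)} = 9 - 71 \cdot 2 \cdot 11 \frac{1}{-9 + 11} = 9 - 71 \cdot 2 \cdot 11 \cdot \frac{1}{2} = 9 - 781 = -772$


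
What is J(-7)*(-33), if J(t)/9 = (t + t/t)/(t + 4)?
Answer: -594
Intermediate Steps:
J(t) = 9*(1 + t)/(4 + t) (J(t) = 9*((t + t/t)/(t + 4)) = 9*((t + 1)/(4 + t)) = 9*((1 + t)/(4 + t)) = 9*(1 + t)/(4 + t))
J(-7)*(-33) = (9*(1 - 7)/(4 - 7))*(-33) = (9*(-6)/(-3))*(-33) = (9*(-⅓)*(-6))*(-33) = 18*(-33) = -594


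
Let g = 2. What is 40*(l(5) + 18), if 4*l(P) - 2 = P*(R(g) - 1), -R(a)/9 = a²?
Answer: -1110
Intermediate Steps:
R(a) = -9*a²
l(P) = ½ - 37*P/4 (l(P) = ½ + (P*(-9*2² - 1))/4 = ½ + (P*(-9*4 - 1))/4 = ½ + (P*(-36 - 1))/4 = ½ + (P*(-37))/4 = ½ + (-37*P)/4 = ½ - 37*P/4)
40*(l(5) + 18) = 40*((½ - 37/4*5) + 18) = 40*((½ - 185/4) + 18) = 40*(-183/4 + 18) = 40*(-111/4) = -1110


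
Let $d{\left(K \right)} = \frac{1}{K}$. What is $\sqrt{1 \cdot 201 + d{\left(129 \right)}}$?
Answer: $\frac{\sqrt{3344970}}{129} \approx 14.178$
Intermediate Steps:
$\sqrt{1 \cdot 201 + d{\left(129 \right)}} = \sqrt{1 \cdot 201 + \frac{1}{129}} = \sqrt{201 + \frac{1}{129}} = \sqrt{\frac{25930}{129}} = \frac{\sqrt{3344970}}{129}$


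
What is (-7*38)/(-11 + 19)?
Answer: -133/4 ≈ -33.250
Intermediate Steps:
(-7*38)/(-11 + 19) = -266/8 = -266*1/8 = -133/4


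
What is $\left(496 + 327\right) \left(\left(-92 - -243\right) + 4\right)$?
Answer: $127565$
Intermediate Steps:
$\left(496 + 327\right) \left(\left(-92 - -243\right) + 4\right) = 823 \left(\left(-92 + 243\right) + 4\right) = 823 \left(151 + 4\right) = 823 \cdot 155 = 127565$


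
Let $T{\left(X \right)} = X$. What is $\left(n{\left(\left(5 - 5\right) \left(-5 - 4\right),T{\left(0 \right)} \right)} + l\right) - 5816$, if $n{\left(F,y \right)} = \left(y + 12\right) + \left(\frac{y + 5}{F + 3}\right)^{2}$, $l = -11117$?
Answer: $- \frac{152264}{9} \approx -16918.0$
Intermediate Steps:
$n{\left(F,y \right)} = 12 + y + \frac{\left(5 + y\right)^{2}}{\left(3 + F\right)^{2}}$ ($n{\left(F,y \right)} = \left(12 + y\right) + \left(\frac{5 + y}{3 + F}\right)^{2} = \left(12 + y\right) + \frac{\left(5 + y\right)^{2}}{\left(3 + F\right)^{2}} = 12 + y + \frac{\left(5 + y\right)^{2}}{\left(3 + F\right)^{2}}$)
$\left(n{\left(\left(5 - 5\right) \left(-5 - 4\right),T{\left(0 \right)} \right)} + l\right) - 5816 = \left(\left(12 + 0 + \frac{\left(5 + 0\right)^{2}}{\left(3 + \left(5 - 5\right) \left(-5 - 4\right)\right)^{2}}\right) - 11117\right) - 5816 = \left(\left(12 + 0 + \frac{5^{2}}{\left(3 + \left(5 - 5\right) \left(-9\right)\right)^{2}}\right) - 11117\right) - 5816 = \left(\left(12 + 0 + \frac{1}{\left(3 + 0 \left(-9\right)\right)^{2}} \cdot 25\right) - 11117\right) - 5816 = \left(\left(12 + 0 + \frac{1}{\left(3 + 0\right)^{2}} \cdot 25\right) - 11117\right) - 5816 = \left(\left(12 + 0 + \frac{1}{9} \cdot 25\right) - 11117\right) - 5816 = \left(\left(12 + 0 + \frac{25}{9}\right) - 11117\right) - 5816 = \left(\frac{133}{9} - 11117\right) - 5816 = - \frac{99920}{9} - 5816 = - \frac{152264}{9}$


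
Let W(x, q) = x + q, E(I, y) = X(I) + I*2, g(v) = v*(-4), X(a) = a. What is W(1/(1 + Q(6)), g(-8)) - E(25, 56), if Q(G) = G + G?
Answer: -558/13 ≈ -42.923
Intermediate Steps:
g(v) = -4*v
Q(G) = 2*G
E(I, y) = 3*I (E(I, y) = I + I*2 = I + 2*I = 3*I)
W(x, q) = q + x
W(1/(1 + Q(6)), g(-8)) - E(25, 56) = (-4*(-8) + 1/(1 + 2*6)) - 3*25 = (32 + 1/(1 + 12)) - 1*75 = (32 + 1/13) - 75 = 417/13 - 75 = -558/13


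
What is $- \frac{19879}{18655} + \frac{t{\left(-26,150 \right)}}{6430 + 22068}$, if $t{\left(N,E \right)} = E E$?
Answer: $- \frac{73387121}{265815095} \approx -0.27608$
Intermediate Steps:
$t{\left(N,E \right)} = E^{2}$
$- \frac{19879}{18655} + \frac{t{\left(-26,150 \right)}}{6430 + 22068} = - \frac{19879}{18655} + \frac{150^{2}}{6430 + 22068} = \left(-19879\right) \frac{1}{18655} + \frac{22500}{28498} = - \frac{19879}{18655} + 22500 \cdot \frac{1}{28498} = - \frac{19879}{18655} + \frac{11250}{14249} = - \frac{73387121}{265815095}$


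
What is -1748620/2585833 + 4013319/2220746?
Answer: 6494531839207/5742478291418 ≈ 1.1310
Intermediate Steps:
-1748620/2585833 + 4013319/2220746 = 6494531839207/5742478291418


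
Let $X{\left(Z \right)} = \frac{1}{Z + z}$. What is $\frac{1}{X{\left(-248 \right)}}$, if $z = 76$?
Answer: $-172$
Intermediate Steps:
$X{\left(Z \right)} = \frac{1}{76 + Z}$ ($X{\left(Z \right)} = \frac{1}{Z + 76} = \frac{1}{76 + Z}$)
$\frac{1}{X{\left(-248 \right)}} = \frac{1}{\frac{1}{76 - 248}} = \frac{1}{\frac{1}{-172}} = \frac{1}{- \frac{1}{172}} = -172$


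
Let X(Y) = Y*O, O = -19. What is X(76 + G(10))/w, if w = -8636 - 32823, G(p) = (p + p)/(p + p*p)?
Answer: 15922/456049 ≈ 0.034913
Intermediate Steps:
G(p) = 2*p/(p + p²) (G(p) = (2*p)/(p + p²) = 2*p/(p + p²))
X(Y) = -19*Y (X(Y) = Y*(-19) = -19*Y)
w = -41459
X(76 + G(10))/w = -19*(76 + 2/(1 + 10))/(-41459) = -19*(76 + 2/11)*(-1/41459) = -19*838/11*(-1/41459) = -15922/11*(-1/41459) = 15922/456049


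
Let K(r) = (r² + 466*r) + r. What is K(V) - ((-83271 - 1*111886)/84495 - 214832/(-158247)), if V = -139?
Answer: -203200520220647/4457026755 ≈ -45591.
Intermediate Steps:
K(r) = r² + 467*r
K(V) - ((-83271 - 1*111886)/84495 - 214832/(-158247)) = -139*(467 - 139) - ((-83271 - 1*111886)/84495 - 214832/(-158247)) = -139*328 - ((-83271 - 111886)*(1/84495) - 214832*(-1/158247)) = -45592 - (-195157*1/84495 + 214832/158247) = -45592 - (-195157/84495 + 214832/158247) = -45592 - 1*(-4243593313/4457026755) = -45592 + 4243593313/4457026755 = -203200520220647/4457026755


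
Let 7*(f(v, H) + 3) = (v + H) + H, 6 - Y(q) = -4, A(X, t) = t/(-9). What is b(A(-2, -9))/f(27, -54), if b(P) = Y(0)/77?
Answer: -5/561 ≈ -0.0089127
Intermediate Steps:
A(X, t) = -t/9 (A(X, t) = t*(-1/9) = -t/9)
Y(q) = 10 (Y(q) = 6 - 1*(-4) = 6 + 4 = 10)
f(v, H) = -3 + v/7 + 2*H/7 (f(v, H) = -3 + ((v + H) + H)/7 = -3 + ((H + v) + H)/7 = -3 + (v + 2*H)/7 = -3 + (v/7 + 2*H/7) = -3 + v/7 + 2*H/7)
b(P) = 10/77
b(A(-2, -9))/f(27, -54) = 10/(77*(-3 + (1/7)*27 + (2/7)*(-54))) = 10/(77*(-3 + 27/7 - 108/7)) = 10/(77*(-102/7)) = (10/77)*(-7/102) = -5/561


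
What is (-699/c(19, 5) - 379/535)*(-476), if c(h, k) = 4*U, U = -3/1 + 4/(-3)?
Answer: -131160253/6955 ≈ -18858.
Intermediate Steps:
U = -13/3 (U = -3*1 + 4*(-⅓) = -3 - 4/3 = -13/3 ≈ -4.3333)
c(h, k) = -52/3 (c(h, k) = 4*(-13/3) = -52/3)
(-699/c(19, 5) - 379/535)*(-476) = (-699/(-52/3) - 379/535)*(-476) = (-699*(-3/52) - 379*1/535)*(-476) = (2097/52 - 379/535)*(-476) = (1102187/27820)*(-476) = -131160253/6955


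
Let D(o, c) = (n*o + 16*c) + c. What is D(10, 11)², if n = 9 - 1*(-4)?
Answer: 100489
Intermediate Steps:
n = 13 (n = 9 + 4 = 13)
D(o, c) = 13*o + 17*c (D(o, c) = (13*o + 16*c) + c = 13*o + 17*c)
D(10, 11)² = (13*10 + 17*11)² = (130 + 187)² = 317² = 100489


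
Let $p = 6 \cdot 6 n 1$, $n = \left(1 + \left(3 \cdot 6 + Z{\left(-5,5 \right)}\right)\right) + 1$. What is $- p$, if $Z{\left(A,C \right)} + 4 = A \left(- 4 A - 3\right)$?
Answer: $2484$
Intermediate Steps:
$Z{\left(A,C \right)} = -4 + A \left(-3 - 4 A\right)$ ($Z{\left(A,C \right)} = -4 + A \left(- 4 A - 3\right) = -4 + A \left(-3 - 4 A\right)$)
$n = -69$ ($n = \left(1 + \left(3 \cdot 6 - \left(-11 + 100\right)\right)\right) + 1 = \left(1 + \left(18 - 89\right)\right) + 1 = \left(1 - 71\right) + 1 = -70 + 1 = -69$)
$p = -2484$ ($p = 6 \cdot 6 \left(-69\right) 1 = 36 \left(-69\right) 1 = \left(-2484\right) 1 = -2484$)
$- p = \left(-1\right) \left(-2484\right) = 2484$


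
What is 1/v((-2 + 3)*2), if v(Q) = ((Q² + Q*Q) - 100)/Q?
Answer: -1/46 ≈ -0.021739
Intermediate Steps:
v(Q) = (-100 + 2*Q²)/Q (v(Q) = ((Q² + Q²) - 100)/Q = (2*Q² - 100)/Q = (-100 + 2*Q²)/Q)
1/v((-2 + 3)*2) = 1/(-100*1/(2*(-2 + 3)) + 2*((-2 + 3)*2)) = 1/(-100/(1*2) + 2*(1*2)) = 1/(-100/2 + 2*2) = 1/(-100*½ + 4) = 1/(-50 + 4) = 1/(-46) = -1/46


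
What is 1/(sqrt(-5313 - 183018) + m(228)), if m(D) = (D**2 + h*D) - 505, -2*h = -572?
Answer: 116687/13616044300 - I*sqrt(188331)/13616044300 ≈ 8.5698e-6 - 3.1872e-8*I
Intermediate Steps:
h = 286 (h = -1/2*(-572) = 286)
m(D) = -505 + D**2 + 286*D (m(D) = (D**2 + 286*D) - 505 = -505 + D**2 + 286*D)
1/(sqrt(-5313 - 183018) + m(228)) = 1/(sqrt(-5313 - 183018) + (-505 + 228**2 + 286*228)) = 1/(sqrt(-188331) + (-505 + 51984 + 65208)) = 1/(I*sqrt(188331) + 116687) = 1/(116687 + I*sqrt(188331))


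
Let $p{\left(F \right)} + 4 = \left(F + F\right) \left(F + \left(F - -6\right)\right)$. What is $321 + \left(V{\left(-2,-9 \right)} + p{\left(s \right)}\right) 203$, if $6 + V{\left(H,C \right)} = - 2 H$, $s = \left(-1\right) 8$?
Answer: $31583$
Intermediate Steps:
$s = -8$
$V{\left(H,C \right)} = -6 - 2 H$
$p{\left(F \right)} = -4 + 2 F \left(6 + 2 F\right)$ ($p{\left(F \right)} = -4 + \left(F + F\right) \left(F + \left(F - -6\right)\right) = -4 + 2 F \left(F + \left(F + 6\right)\right) = -4 + 2 F \left(F + \left(6 + F\right)\right) = -4 + 2 F \left(6 + 2 F\right)$)
$321 + \left(V{\left(-2,-9 \right)} + p{\left(s \right)}\right) 203 = 321 + \left(\left(-6 - -4\right) + \left(-4 + 4 \left(-8\right)^{2} + 12 \left(-8\right)\right)\right) 203 = 321 + \left(\left(-6 + 4\right) - -156\right) 203 = 321 + \left(-2 - -156\right) 203 = 321 + \left(-2 + 156\right) 203 = 321 + 154 \cdot 203 = 321 + 31262 = 31583$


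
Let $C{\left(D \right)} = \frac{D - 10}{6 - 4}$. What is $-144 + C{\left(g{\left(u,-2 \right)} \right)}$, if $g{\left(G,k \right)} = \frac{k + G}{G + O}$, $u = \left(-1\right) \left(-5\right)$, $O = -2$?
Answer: $- \frac{297}{2} \approx -148.5$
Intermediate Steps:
$u = 5$
$g{\left(G,k \right)} = \frac{G + k}{-2 + G}$ ($g{\left(G,k \right)} = \frac{k + G}{G - 2} = \frac{G + k}{-2 + G}$)
$C{\left(D \right)} = -5 + \frac{D}{2}$ ($C{\left(D \right)} = \frac{-10 + D}{2} = \left(-10 + D\right) \frac{1}{2} = -5 + \frac{D}{2}$)
$-144 + C{\left(g{\left(u,-2 \right)} \right)} = -144 - \left(5 - \frac{\frac{1}{-2 + 5} \left(5 - 2\right)}{2}\right) = -144 - \left(5 - \frac{\frac{1}{3} \cdot 3}{2}\right) = -144 + \left(-5 + \frac{1}{2} \cdot 1\right) = -144 + \left(-5 + \frac{1}{2}\right) = -144 - \frac{9}{2} = - \frac{297}{2}$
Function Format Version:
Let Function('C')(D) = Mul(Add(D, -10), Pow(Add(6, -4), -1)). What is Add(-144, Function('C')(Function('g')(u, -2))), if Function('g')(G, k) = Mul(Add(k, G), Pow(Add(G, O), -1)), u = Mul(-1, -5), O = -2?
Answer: Rational(-297, 2) ≈ -148.50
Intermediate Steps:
u = 5
Function('g')(G, k) = Mul(Pow(Add(-2, G), -1), Add(G, k)) (Function('g')(G, k) = Mul(Add(k, G), Pow(Add(G, -2), -1)) = Mul(Add(G, k), Pow(Add(-2, G), -1)) = Mul(Pow(Add(-2, G), -1), Add(G, k)))
Function('C')(D) = Add(-5, Mul(Rational(1, 2), D)) (Function('C')(D) = Mul(Add(-10, D), Pow(2, -1)) = Mul(Add(-10, D), Rational(1, 2)) = Add(-5, Mul(Rational(1, 2), D)))
Add(-144, Function('C')(Function('g')(u, -2))) = Add(-144, Add(-5, Mul(Rational(1, 2), Mul(Pow(Add(-2, 5), -1), Add(5, -2))))) = Add(-144, Add(-5, Mul(Rational(1, 2), Mul(Pow(3, -1), 3)))) = Add(-144, Add(-5, Mul(Rational(1, 2), Mul(Rational(1, 3), 3)))) = Add(-144, Add(-5, Mul(Rational(1, 2), 1))) = Add(-144, Add(-5, Rational(1, 2))) = Add(-144, Rational(-9, 2)) = Rational(-297, 2)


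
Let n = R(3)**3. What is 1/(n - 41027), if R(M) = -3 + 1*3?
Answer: -1/41027 ≈ -2.4374e-5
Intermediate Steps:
R(M) = 0 (R(M) = -3 + 3 = 0)
n = 0 (n = 0**3 = 0)
1/(n - 41027) = 1/(0 - 41027) = 1/(-41027) = -1/41027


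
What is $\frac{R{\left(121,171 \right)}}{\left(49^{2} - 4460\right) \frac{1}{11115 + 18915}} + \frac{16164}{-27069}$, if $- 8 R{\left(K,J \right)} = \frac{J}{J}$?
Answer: $\frac{91104777}{74313428} \approx 1.226$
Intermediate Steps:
$R{\left(K,J \right)} = - \frac{1}{8}$ ($R{\left(K,J \right)} = - \frac{J \frac{1}{J}}{8} = \left(- \frac{1}{8}\right) 1 = - \frac{1}{8}$)
$\frac{R{\left(121,171 \right)}}{\left(49^{2} - 4460\right) \frac{1}{11115 + 18915}} + \frac{16164}{-27069} = - \frac{1}{8 \frac{49^{2} - 4460}{11115 + 18915}} + \frac{16164}{-27069} = - \frac{1}{8 \frac{2401 - 4460}{30030}} + 16164 \left(- \frac{1}{27069}\right) = - \frac{1}{8 \left(\left(-2059\right) \frac{1}{30030}\right)} - \frac{5388}{9023} = - \frac{1}{8 \left(- \frac{2059}{30030}\right)} - \frac{5388}{9023} = \left(- \frac{1}{8}\right) \left(- \frac{30030}{2059}\right) - \frac{5388}{9023} = \frac{15015}{8236} - \frac{5388}{9023} = \frac{91104777}{74313428}$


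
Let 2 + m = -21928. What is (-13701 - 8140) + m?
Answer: -43771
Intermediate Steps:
m = -21930 (m = -2 - 21928 = -21930)
(-13701 - 8140) + m = (-13701 - 8140) - 21930 = -21841 - 21930 = -43771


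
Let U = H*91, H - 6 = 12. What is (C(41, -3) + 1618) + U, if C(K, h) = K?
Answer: 3297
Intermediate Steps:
H = 18 (H = 6 + 12 = 18)
U = 1638 (U = 18*91 = 1638)
(C(41, -3) + 1618) + U = (41 + 1618) + 1638 = 1659 + 1638 = 3297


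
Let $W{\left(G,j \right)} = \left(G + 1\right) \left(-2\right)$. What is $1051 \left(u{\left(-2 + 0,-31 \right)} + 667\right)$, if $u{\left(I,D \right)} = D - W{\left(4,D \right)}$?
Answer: $678946$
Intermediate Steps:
$W{\left(G,j \right)} = -2 - 2 G$ ($W{\left(G,j \right)} = \left(1 + G\right) \left(-2\right) = -2 - 2 G$)
$u{\left(I,D \right)} = 10 + D$ ($u{\left(I,D \right)} = D - \left(-2 - 8\right) = D - -10 = D + 10 = 10 + D$)
$1051 \left(u{\left(-2 + 0,-31 \right)} + 667\right) = 1051 \left(\left(10 - 31\right) + 667\right) = 1051 \left(-21 + 667\right) = 1051 \cdot 646 = 678946$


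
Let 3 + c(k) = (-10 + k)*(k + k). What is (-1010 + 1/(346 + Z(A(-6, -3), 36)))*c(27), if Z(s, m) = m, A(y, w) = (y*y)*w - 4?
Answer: -353024385/382 ≈ -9.2415e+5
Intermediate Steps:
c(k) = -3 + 2*k*(-10 + k) (c(k) = -3 + (-10 + k)*(k + k) = -3 + (-10 + k)*(2*k) = -3 + 2*k*(-10 + k))
A(y, w) = -4 + w*y² (A(y, w) = y²*w - 4 = w*y² - 4 = -4 + w*y²)
(-1010 + 1/(346 + Z(A(-6, -3), 36)))*c(27) = (-1010 + 1/(346 + 36))*(-3 - 20*27 + 2*27²) = (-1010 + 1/382)*(-3 - 540 + 2*729) = (-1010 + 1/382)*(-3 - 540 + 1458) = -385819/382*915 = -353024385/382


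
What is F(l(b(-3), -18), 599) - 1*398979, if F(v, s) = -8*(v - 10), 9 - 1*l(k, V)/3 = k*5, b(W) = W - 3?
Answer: -399835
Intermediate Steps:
b(W) = -3 + W
l(k, V) = 27 - 15*k (l(k, V) = 27 - 3*k*5 = 27 - 15*k)
F(v, s) = 80 - 8*v (F(v, s) = -8*(-10 + v) = 80 - 8*v)
F(l(b(-3), -18), 599) - 1*398979 = (80 - 8*(27 - 15*(-3 - 3))) - 1*398979 = (80 - 8*(27 - 15*(-6))) - 398979 = (80 - 8*(27 + 90)) - 398979 = (80 - 8*117) - 398979 = (80 - 936) - 398979 = -856 - 398979 = -399835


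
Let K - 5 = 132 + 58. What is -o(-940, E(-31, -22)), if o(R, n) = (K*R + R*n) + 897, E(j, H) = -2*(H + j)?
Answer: 282043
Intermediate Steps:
K = 195 (K = 5 + (132 + 58) = 5 + 190 = 195)
E(j, H) = -2*H - 2*j
o(R, n) = 897 + 195*R + R*n (o(R, n) = (195*R + R*n) + 897 = 897 + 195*R + R*n)
-o(-940, E(-31, -22)) = -(897 + 195*(-940) - 940*(-2*(-22) - 2*(-31))) = -(897 - 183300 - 940*(44 + 62)) = -(897 - 183300 - 940*106) = -(897 - 183300 - 99640) = -1*(-282043) = 282043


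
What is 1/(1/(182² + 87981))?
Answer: 121105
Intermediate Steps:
1/(1/(182² + 87981)) = 1/(1/(33124 + 87981)) = 1/(1/121105) = 121105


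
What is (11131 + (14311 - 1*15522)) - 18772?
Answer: -8852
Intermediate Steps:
(11131 + (14311 - 1*15522)) - 18772 = (11131 + (14311 - 15522)) - 18772 = (11131 - 1211) - 18772 = 9920 - 18772 = -8852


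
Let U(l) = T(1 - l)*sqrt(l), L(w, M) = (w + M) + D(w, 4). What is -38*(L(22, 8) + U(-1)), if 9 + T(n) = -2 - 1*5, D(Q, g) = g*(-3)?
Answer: -684 + 608*I ≈ -684.0 + 608.0*I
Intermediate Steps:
D(Q, g) = -3*g
T(n) = -16 (T(n) = -9 + (-2 - 1*5) = -9 + (-2 - 5) = -9 - 7 = -16)
L(w, M) = -12 + M + w (L(w, M) = (w + M) - 3*4 = (M + w) - 12 = -12 + M + w)
U(l) = -16*sqrt(l)
-38*(L(22, 8) + U(-1)) = -38*((-12 + 8 + 22) - 16*I) = -38*(18 - 16*I) = -684 + 608*I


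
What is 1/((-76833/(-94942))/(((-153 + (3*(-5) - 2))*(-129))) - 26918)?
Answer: -694026020/18681792380749 ≈ -3.7150e-5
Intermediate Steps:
1/((-76833/(-94942))/(((-153 + (3*(-5) - 2))*(-129))) - 26918) = 1/((-76833*(-1/94942))/(((-153 + (-15 - 2))*(-129))) - 26918) = 1/(76833/(94942*(((-153 - 17)*(-129)))) - 26918) = 1/(76833/(94942*((-170*(-129)))) - 26918) = 1/((76833/94942)/21930 - 26918) = 1/((76833/94942)*(1/21930) - 26918) = 1/(25611/694026020 - 26918) = 1/(-18681792380749/694026020) = -694026020/18681792380749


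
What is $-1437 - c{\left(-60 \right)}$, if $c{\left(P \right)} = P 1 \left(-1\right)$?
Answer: $-1497$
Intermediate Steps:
$c{\left(P \right)} = - P$ ($c{\left(P \right)} = P \left(-1\right) = - P$)
$-1437 - c{\left(-60 \right)} = -1437 - \left(-1\right) \left(-60\right) = -1437 - 60 = -1497$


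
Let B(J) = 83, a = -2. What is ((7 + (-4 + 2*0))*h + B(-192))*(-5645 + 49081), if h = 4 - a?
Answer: 4387036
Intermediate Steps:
h = 6 (h = 4 - 1*(-2) = 4 + 2 = 6)
((7 + (-4 + 2*0))*h + B(-192))*(-5645 + 49081) = ((7 + (-4 + 2*0))*6 + 83)*(-5645 + 49081) = ((7 + (-4 + 0))*6 + 83)*43436 = ((7 - 4)*6 + 83)*43436 = (3*6 + 83)*43436 = (18 + 83)*43436 = 101*43436 = 4387036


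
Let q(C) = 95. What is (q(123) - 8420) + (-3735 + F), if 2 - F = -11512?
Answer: -546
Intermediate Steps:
F = 11514 (F = 2 - 1*(-11512) = 2 + 11512 = 11514)
(q(123) - 8420) + (-3735 + F) = (95 - 8420) + (-3735 + 11514) = -8325 + 7779 = -546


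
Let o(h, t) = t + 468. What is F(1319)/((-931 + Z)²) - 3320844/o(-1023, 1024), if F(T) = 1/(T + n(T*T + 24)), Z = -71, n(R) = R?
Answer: -1451271409650547403/652032116895168 ≈ -2225.8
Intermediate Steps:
F(T) = 1/(24 + T + T²) (F(T) = 1/(T + (T*T + 24)) = 1/(T + (T² + 24)) = 1/(T + (24 + T²)) = 1/(24 + T + T²))
o(h, t) = 468 + t
F(1319)/((-931 + Z)²) - 3320844/o(-1023, 1024) = 1/((24 + 1319 + 1319²)*((-931 - 71)²)) - 3320844/(468 + 1024) = 1/((24 + 1319 + 1739761)*((-1002)²)) - 3320844/1492 = 1/(1741104*1004004) - 3320844*1/1492 = (1/1741104)*(1/1004004) - 830211/373 = 1/1748075380416 - 830211/373 = -1451271409650547403/652032116895168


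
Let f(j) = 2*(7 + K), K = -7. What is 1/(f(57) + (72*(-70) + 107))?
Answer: -1/4933 ≈ -0.00020272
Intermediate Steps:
f(j) = 0 (f(j) = 2*(7 - 7) = 2*0 = 0)
1/(f(57) + (72*(-70) + 107)) = 1/(0 + (72*(-70) + 107)) = 1/(0 + (-5040 + 107)) = 1/(0 - 4933) = 1/(-4933) = -1/4933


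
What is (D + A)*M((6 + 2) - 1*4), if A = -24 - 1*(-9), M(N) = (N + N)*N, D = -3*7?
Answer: -1152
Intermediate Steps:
D = -21
M(N) = 2*N² (M(N) = (2*N)*N = 2*N²)
A = -15 (A = -24 + 9 = -15)
(D + A)*M((6 + 2) - 1*4) = (-21 - 15)*(2*((6 + 2) - 1*4)²) = -72*(8 - 4)² = -72*4² = -72*16 = -36*32 = -1152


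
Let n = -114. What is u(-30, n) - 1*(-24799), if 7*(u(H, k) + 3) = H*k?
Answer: 176992/7 ≈ 25285.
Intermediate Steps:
u(H, k) = -3 + H*k/7 (u(H, k) = -3 + (H*k)/7 = -3 + H*k/7)
u(-30, n) - 1*(-24799) = (-3 + (⅐)*(-30)*(-114)) - 1*(-24799) = (-3 + 3420/7) + 24799 = 3399/7 + 24799 = 176992/7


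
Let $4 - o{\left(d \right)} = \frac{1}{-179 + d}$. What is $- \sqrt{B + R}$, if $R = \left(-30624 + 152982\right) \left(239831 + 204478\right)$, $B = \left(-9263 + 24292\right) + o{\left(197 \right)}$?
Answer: $- \frac{\sqrt{1957131923578}}{6} \approx -2.3316 \cdot 10^{5}$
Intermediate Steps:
$o{\left(d \right)} = 4 - \frac{1}{-179 + d}$
$B = \frac{270593}{18}$ ($B = \left(-9263 + 24292\right) + \frac{-717 + 4 \cdot 197}{-179 + 197} = 15029 + \frac{-717 + 788}{18} = 15029 + \frac{1}{18} \cdot 71 = 15029 + \frac{71}{18} = \frac{270593}{18} \approx 15033.0$)
$R = 54364760622$ ($R = 122358 \cdot 444309 = 54364760622$)
$- \sqrt{B + R} = - \sqrt{\frac{270593}{18} + 54364760622} = - \sqrt{\frac{978565961789}{18}} = - \frac{\sqrt{1957131923578}}{6}$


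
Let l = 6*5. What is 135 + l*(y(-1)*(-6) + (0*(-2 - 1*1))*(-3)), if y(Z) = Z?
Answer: 315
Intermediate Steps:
l = 30
135 + l*(y(-1)*(-6) + (0*(-2 - 1*1))*(-3)) = 135 + 30*(-1*(-6) + (0*(-2 - 1*1))*(-3)) = 135 + 30*(6 + (0*(-2 - 1))*(-3)) = 135 + 30*(6 + (0*(-3))*(-3)) = 135 + 30*(6 + 0*(-3)) = 135 + 30*(6 + 0) = 135 + 30*6 = 135 + 180 = 315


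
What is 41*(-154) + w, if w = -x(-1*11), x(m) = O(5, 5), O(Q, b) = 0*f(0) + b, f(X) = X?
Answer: -6319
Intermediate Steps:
O(Q, b) = b (O(Q, b) = 0*0 + b = 0 + b = b)
x(m) = 5
w = -5 (w = -1*5 = -5)
41*(-154) + w = 41*(-154) - 5 = -6314 - 5 = -6319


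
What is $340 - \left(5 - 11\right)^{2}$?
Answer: $304$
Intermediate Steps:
$340 - \left(5 - 11\right)^{2} = 340 - \left(-6\right)^{2} = 340 - 36 = 304$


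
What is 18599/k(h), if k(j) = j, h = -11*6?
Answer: -18599/66 ≈ -281.80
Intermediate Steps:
h = -66
18599/k(h) = 18599/(-66) = 18599*(-1/66) = -18599/66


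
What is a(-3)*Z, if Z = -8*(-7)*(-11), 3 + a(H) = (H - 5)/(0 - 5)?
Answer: 4312/5 ≈ 862.40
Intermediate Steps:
a(H) = -2 - H/5 (a(H) = -3 + (H - 5)/(0 - 5) = -3 + (-5 + H)/(-5) = -3 + (-5 + H)*(-1/5) = -3 + (1 - H/5) = -2 - H/5)
Z = -616 (Z = 56*(-11) = -616)
a(-3)*Z = (-2 - 1/5*(-3))*(-616) = (-2 + 3/5)*(-616) = -7/5*(-616) = 4312/5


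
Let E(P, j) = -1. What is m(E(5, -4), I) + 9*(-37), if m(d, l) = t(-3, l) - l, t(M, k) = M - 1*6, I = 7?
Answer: -349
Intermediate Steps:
t(M, k) = -6 + M (t(M, k) = M - 6 = -6 + M)
m(d, l) = -9 - l (m(d, l) = (-6 - 3) - l = -9 - l)
m(E(5, -4), I) + 9*(-37) = (-9 - 1*7) + 9*(-37) = (-9 - 7) - 333 = -16 - 333 = -349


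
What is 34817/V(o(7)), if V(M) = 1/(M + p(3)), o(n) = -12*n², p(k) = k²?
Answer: -20159043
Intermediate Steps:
V(M) = 1/(9 + M) (V(M) = 1/(M + 3²) = 1/(M + 9) = 1/(9 + M))
34817/V(o(7)) = 34817/(1/(9 - 12*7²)) = 34817/(1/(9 - 12*49)) = 34817/(1/(9 - 588)) = 34817/(1/(-579)) = 34817/(-1/579) = 34817*(-579) = -20159043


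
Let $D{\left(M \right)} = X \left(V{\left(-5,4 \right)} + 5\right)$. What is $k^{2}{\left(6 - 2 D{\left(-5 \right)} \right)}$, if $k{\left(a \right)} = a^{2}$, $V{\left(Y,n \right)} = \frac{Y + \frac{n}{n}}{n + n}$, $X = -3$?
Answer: $1185921$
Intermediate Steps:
$V{\left(Y,n \right)} = \frac{1 + Y}{2 n}$ ($V{\left(Y,n \right)} = \frac{Y + 1}{2 n} = \left(1 + Y\right) \frac{1}{2 n} = \frac{1 + Y}{2 n}$)
$D{\left(M \right)} = - \frac{27}{2}$ ($D{\left(M \right)} = - 3 \left(\frac{1 - 5}{2 \cdot 4} + 5\right) = - 3 \left(\frac{1}{2} \cdot \frac{1}{4} \left(-4\right) + 5\right) = - 3 \left(- \frac{1}{2} + 5\right) = \left(-3\right) \frac{9}{2} = - \frac{27}{2}$)
$k^{2}{\left(6 - 2 D{\left(-5 \right)} \right)} = \left(\left(6 - -27\right)^{2}\right)^{2} = \left(\left(6 + 27\right)^{2}\right)^{2} = \left(33^{2}\right)^{2} = 1089^{2} = 1185921$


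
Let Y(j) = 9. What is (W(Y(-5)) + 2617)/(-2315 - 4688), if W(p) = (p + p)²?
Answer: -2941/7003 ≈ -0.41996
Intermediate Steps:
W(p) = 4*p² (W(p) = (2*p)² = 4*p²)
(W(Y(-5)) + 2617)/(-2315 - 4688) = (4*9² + 2617)/(-2315 - 4688) = (4*81 + 2617)/(-7003) = (324 + 2617)*(-1/7003) = 2941*(-1/7003) = -2941/7003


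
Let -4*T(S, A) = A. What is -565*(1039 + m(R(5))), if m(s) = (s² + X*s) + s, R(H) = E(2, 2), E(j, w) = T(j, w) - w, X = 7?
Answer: -2317065/4 ≈ -5.7927e+5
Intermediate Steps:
T(S, A) = -A/4
E(j, w) = -5*w/4 (E(j, w) = -w/4 - w = -5*w/4)
R(H) = -5/2 (R(H) = -5/4*2 = -5/2)
m(s) = s² + 8*s (m(s) = (s² + 7*s) + s = s² + 8*s)
-565*(1039 + m(R(5))) = -565*(1039 - 5*(8 - 5/2)/2) = -565*(1039 - 5/2*11/2) = -565*(1039 - 55/4) = -565*4101/4 = -2317065/4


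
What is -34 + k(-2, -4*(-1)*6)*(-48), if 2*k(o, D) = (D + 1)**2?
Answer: -15034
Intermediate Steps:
k(o, D) = (1 + D)**2/2 (k(o, D) = (D + 1)**2/2 = (1 + D)**2/2)
-34 + k(-2, -4*(-1)*6)*(-48) = -34 + ((1 - 4*(-1)*6)**2/2)*(-48) = -34 + ((1 + 4*6)**2/2)*(-48) = -34 + ((1 + 24)**2/2)*(-48) = -34 + ((1/2)*25**2)*(-48) = -34 + ((1/2)*625)*(-48) = -34 + (625/2)*(-48) = -34 - 15000 = -15034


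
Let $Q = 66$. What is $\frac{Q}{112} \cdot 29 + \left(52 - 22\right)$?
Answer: $\frac{2637}{56} \approx 47.089$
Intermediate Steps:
$\frac{Q}{112} \cdot 29 + \left(52 - 22\right) = \frac{66}{112} \cdot 29 + \left(52 - 22\right) = 66 \cdot \frac{1}{112} \cdot 29 + \left(52 - 22\right) = \frac{33}{56} \cdot 29 + 30 = \frac{957}{56} + 30 = \frac{2637}{56}$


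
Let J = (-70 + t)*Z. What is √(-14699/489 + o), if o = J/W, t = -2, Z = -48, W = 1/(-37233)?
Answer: I*√30769439406819/489 ≈ 11344.0*I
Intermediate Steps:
W = -1/37233 ≈ -2.6858e-5
J = 3456 (J = (-70 - 2)*(-48) = -72*(-48) = 3456)
o = -128677248 (o = 3456/(-1/37233) = 3456*(-37233) = -128677248)
√(-14699/489 + o) = √(-14699/489 - 128677248) = √(-62923188971/489) = I*√30769439406819/489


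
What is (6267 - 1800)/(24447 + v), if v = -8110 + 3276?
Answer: 4467/19613 ≈ 0.22776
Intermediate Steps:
v = -4834
(6267 - 1800)/(24447 + v) = (6267 - 1800)/(24447 - 4834) = 4467/19613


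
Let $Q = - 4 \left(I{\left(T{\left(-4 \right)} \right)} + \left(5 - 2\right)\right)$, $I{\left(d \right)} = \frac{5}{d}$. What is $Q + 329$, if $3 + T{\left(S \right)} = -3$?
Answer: $\frac{961}{3} \approx 320.33$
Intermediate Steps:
$T{\left(S \right)} = -6$ ($T{\left(S \right)} = -3 - 3 = -6$)
$Q = - \frac{26}{3}$ ($Q = - 4 \left(\frac{5}{-6} + \left(5 - 2\right)\right) = - 4 \left(5 \left(- \frac{1}{6}\right) + \left(5 - 2\right)\right) = - 4 \left(- \frac{5}{6} + 3\right) = \left(-4\right) \frac{13}{6} = - \frac{26}{3} \approx -8.6667$)
$Q + 329 = - \frac{26}{3} + 329 = \frac{961}{3}$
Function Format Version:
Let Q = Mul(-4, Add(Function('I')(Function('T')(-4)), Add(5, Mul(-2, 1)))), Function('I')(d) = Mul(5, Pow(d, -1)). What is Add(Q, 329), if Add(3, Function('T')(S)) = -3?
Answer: Rational(961, 3) ≈ 320.33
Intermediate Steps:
Function('T')(S) = -6 (Function('T')(S) = Add(-3, -3) = -6)
Q = Rational(-26, 3) (Q = Mul(-4, Add(Mul(5, Pow(-6, -1)), Add(5, Mul(-2, 1)))) = Mul(-4, Add(Mul(5, Rational(-1, 6)), Add(5, -2))) = Mul(-4, Add(Rational(-5, 6), 3)) = Mul(-4, Rational(13, 6)) = Rational(-26, 3) ≈ -8.6667)
Add(Q, 329) = Add(Rational(-26, 3), 329) = Rational(961, 3)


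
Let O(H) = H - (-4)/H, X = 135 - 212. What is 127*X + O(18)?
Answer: -87847/9 ≈ -9760.8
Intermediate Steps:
X = -77
O(H) = H + 4/H
127*X + O(18) = 127*(-77) + (18 + 4/18) = -9779 + (18 + 4*(1/18)) = -9779 + (18 + 2/9) = -9779 + 164/9 = -87847/9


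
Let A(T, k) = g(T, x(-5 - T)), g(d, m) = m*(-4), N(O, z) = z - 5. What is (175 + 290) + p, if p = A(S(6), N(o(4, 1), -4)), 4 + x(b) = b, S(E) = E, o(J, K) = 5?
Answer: 525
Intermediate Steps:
N(O, z) = -5 + z
x(b) = -4 + b
g(d, m) = -4*m
A(T, k) = 36 + 4*T (A(T, k) = -4*(-4 + (-5 - T)) = -4*(-9 - T) = 36 + 4*T)
p = 60 (p = 36 + 4*6 = 36 + 24 = 60)
(175 + 290) + p = (175 + 290) + 60 = 465 + 60 = 525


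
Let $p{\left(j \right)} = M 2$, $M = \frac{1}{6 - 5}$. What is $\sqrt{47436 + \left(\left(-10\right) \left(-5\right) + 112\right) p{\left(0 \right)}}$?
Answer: $4 \sqrt{2985} \approx 218.54$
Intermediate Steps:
$M = 1$ ($M = 1^{-1} = 1$)
$p{\left(j \right)} = 2$ ($p{\left(j \right)} = 1 \cdot 2 = 2$)
$\sqrt{47436 + \left(\left(-10\right) \left(-5\right) + 112\right) p{\left(0 \right)}} = \sqrt{47436 + \left(\left(-10\right) \left(-5\right) + 112\right) 2} = \sqrt{47436 + \left(50 + 112\right) 2} = \sqrt{47436 + 162 \cdot 2} = \sqrt{47436 + 324} = \sqrt{47760} = 4 \sqrt{2985}$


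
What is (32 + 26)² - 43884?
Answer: -40520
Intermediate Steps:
(32 + 26)² - 43884 = 58² - 43884 = 3364 - 43884 = -40520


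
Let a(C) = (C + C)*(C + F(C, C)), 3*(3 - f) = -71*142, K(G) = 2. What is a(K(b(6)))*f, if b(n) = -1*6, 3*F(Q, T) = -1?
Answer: 201820/9 ≈ 22424.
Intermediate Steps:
F(Q, T) = -⅓ (F(Q, T) = (⅓)*(-1) = -⅓)
b(n) = -6
f = 10091/3 (f = 3 - (-71)*142/3 = 3 - ⅓*(-10082) = 3 + 10082/3 = 10091/3 ≈ 3363.7)
a(C) = 2*C*(-⅓ + C) (a(C) = (C + C)*(C - ⅓) = (2*C)*(-⅓ + C) = 2*C*(-⅓ + C))
a(K(b(6)))*f = ((⅔)*2*(-1 + 3*2))*(10091/3) = ((⅔)*2*(-1 + 6))*(10091/3) = ((⅔)*2*5)*(10091/3) = (20/3)*(10091/3) = 201820/9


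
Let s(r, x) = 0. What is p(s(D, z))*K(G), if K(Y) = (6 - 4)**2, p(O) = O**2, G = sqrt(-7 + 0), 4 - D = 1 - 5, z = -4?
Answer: 0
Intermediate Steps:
D = 8 (D = 4 - (1 - 5) = 4 - 1*(-4) = 4 + 4 = 8)
G = I*sqrt(7) (G = sqrt(-7) = I*sqrt(7) ≈ 2.6458*I)
K(Y) = 4 (K(Y) = 2**2 = 4)
p(s(D, z))*K(G) = 0**2*4 = 0*4 = 0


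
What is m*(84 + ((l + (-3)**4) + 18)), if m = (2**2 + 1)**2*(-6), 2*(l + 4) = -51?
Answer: -23025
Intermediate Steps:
l = -59/2 (l = -4 + (1/2)*(-51) = -4 - 51/2 = -59/2 ≈ -29.500)
m = -150 (m = (4 + 1)**2*(-6) = 5**2*(-6) = 25*(-6) = -150)
m*(84 + ((l + (-3)**4) + 18)) = -150*(84 + ((-59/2 + (-3)**4) + 18)) = -150*(84 + ((-59/2 + 81) + 18)) = -150*(84 + (103/2 + 18)) = -150*(84 + 139/2) = -150*307/2 = -23025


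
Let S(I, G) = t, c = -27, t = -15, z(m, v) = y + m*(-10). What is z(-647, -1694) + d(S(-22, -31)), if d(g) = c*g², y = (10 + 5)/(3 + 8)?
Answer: 4360/11 ≈ 396.36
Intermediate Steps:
y = 15/11 ≈ 1.3636
z(m, v) = 15/11 - 10*m (z(m, v) = 15/11 + m*(-10) = 15/11 - 10*m)
S(I, G) = -15
d(g) = -27*g²
z(-647, -1694) + d(S(-22, -31)) = (15/11 - 10*(-647)) - 27*(-15)² = (15/11 + 6470) - 27*225 = 71185/11 - 6075 = 4360/11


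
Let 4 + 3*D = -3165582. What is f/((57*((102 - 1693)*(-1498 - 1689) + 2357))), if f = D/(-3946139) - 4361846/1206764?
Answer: -23908618307039/2065451088366849090492 ≈ -1.1575e-8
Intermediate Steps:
D = -3165586/3 (D = -4/3 + (⅓)*(-3165582) = -4/3 - 1055194 = -3165586/3 ≈ -1.0552e+6)
f = -23908618307039/7143087726294 (f = -3165586/3/(-3946139) - 4361846/1206764 = -3165586/3*(-1/3946139) - 4361846*1/1206764 = 3165586/11838417 - 2180923/603382 = -23908618307039/7143087726294 ≈ -3.3471)
f/((57*((102 - 1693)*(-1498 - 1689) + 2357))) = -23908618307039*1/(57*((102 - 1693)*(-1498 - 1689) + 2357))/7143087726294 = -23908618307039*1/(57*(-1591*(-3187) + 2357))/7143087726294 = -23908618307039*1/(57*(5070517 + 2357))/7143087726294 = -23908618307039/(7143087726294*(57*5072874)) = -23908618307039/7143087726294/289153818 = -23908618307039/7143087726294*1/289153818 = -23908618307039/2065451088366849090492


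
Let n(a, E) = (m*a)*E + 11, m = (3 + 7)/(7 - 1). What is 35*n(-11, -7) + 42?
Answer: 14756/3 ≈ 4918.7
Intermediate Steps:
m = 5/3 (m = 10/6 = 10*(⅙) = 5/3 ≈ 1.6667)
n(a, E) = 11 + 5*E*a/3 (n(a, E) = (5*a/3)*E + 11 = 5*E*a/3 + 11 = 11 + 5*E*a/3)
35*n(-11, -7) + 42 = 35*(11 + (5/3)*(-7)*(-11)) + 42 = 35*(11 + 385/3) + 42 = 35*(418/3) + 42 = 14630/3 + 42 = 14756/3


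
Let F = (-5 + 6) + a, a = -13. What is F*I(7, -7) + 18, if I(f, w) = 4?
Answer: -30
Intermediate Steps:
F = -12 (F = (-5 + 6) - 13 = 1 - 13 = -12)
F*I(7, -7) + 18 = -12*4 + 18 = -48 + 18 = -30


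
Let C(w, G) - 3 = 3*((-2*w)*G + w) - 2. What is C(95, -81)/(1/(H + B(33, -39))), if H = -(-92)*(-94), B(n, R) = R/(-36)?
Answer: -1205103482/3 ≈ -4.0170e+8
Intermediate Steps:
B(n, R) = -R/36 (B(n, R) = R*(-1/36) = -R/36)
C(w, G) = 1 + 3*w - 6*G*w (C(w, G) = 3 + (3*((-2*w)*G + w) - 2) = 3 + (3*(-2*G*w + w) - 2) = 3 + (3*(w - 2*G*w) - 2) = 3 + ((3*w - 6*G*w) - 2) = 3 + (-2 + 3*w - 6*G*w) = 1 + 3*w - 6*G*w)
H = -8648 (H = -92*94 = -8648)
C(95, -81)/(1/(H + B(33, -39))) = (1 + 3*95 - 6*(-81)*95)/(1/(-8648 - 1/36*(-39))) = (1 + 285 + 46170)/(1/(-8648 + 13/12)) = 46456/(1/(-103763/12)) = 46456/(-12/103763) = 46456*(-103763/12) = -1205103482/3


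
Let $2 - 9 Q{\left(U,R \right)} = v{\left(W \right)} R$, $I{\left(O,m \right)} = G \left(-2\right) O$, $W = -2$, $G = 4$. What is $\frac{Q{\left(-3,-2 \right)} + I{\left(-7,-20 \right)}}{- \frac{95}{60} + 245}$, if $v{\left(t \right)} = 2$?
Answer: $\frac{680}{2921} \approx 0.2328$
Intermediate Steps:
$I{\left(O,m \right)} = - 8 O$ ($I{\left(O,m \right)} = 4 \left(-2\right) O = - 8 O$)
$Q{\left(U,R \right)} = \frac{2}{9} - \frac{2 R}{9}$
$\frac{Q{\left(-3,-2 \right)} + I{\left(-7,-20 \right)}}{- \frac{95}{60} + 245} = \frac{\left(\frac{2}{9} - - \frac{4}{9}\right) - -56}{- \frac{95}{60} + 245} = \frac{\left(\frac{2}{9} + \frac{4}{9}\right) + 56}{\left(-95\right) \frac{1}{60} + 245} = \frac{\frac{2}{3} + 56}{- \frac{19}{12} + 245} = \frac{170}{3 \cdot \frac{2921}{12}} = \frac{170}{3} \cdot \frac{12}{2921} = \frac{680}{2921}$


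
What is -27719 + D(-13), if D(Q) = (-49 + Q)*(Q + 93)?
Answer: -32679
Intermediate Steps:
D(Q) = (-49 + Q)*(93 + Q)
-27719 + D(-13) = -27719 + (-4557 + (-13)² + 44*(-13)) = -27719 + (-4557 + 169 - 572) = -27719 - 4960 = -32679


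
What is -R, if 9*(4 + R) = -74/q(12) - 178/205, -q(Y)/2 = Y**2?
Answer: 1080767/265680 ≈ 4.0679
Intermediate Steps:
q(Y) = -2*Y**2
R = -1080767/265680 (R = -4 + (-74/((-2*12**2)) - 178/205)/9 = -4 + (-74/((-2*144)) - 178*1/205)/9 = -4 + (-74/(-288) - 178/205)/9 = -4 + (-74*(-1/288) - 178/205)/9 = -4 + (37/144 - 178/205)/9 = -4 + (1/9)*(-18047/29520) = -4 - 18047/265680 = -1080767/265680 ≈ -4.0679)
-R = -1*(-1080767/265680) = 1080767/265680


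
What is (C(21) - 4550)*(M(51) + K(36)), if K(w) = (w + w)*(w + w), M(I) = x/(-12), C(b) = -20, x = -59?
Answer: -142280095/6 ≈ -2.3713e+7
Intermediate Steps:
M(I) = 59/12 (M(I) = -59/(-12) = -59*(-1/12) = 59/12)
K(w) = 4*w² (K(w) = (2*w)*(2*w) = 4*w²)
(C(21) - 4550)*(M(51) + K(36)) = (-20 - 4550)*(59/12 + 4*36²) = -4570*(59/12 + 4*1296) = -4570*(59/12 + 5184) = -4570*62267/12 = -142280095/6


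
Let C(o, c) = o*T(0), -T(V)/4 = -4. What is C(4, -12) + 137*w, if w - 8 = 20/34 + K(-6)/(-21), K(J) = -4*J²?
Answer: 259422/119 ≈ 2180.0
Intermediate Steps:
T(V) = 16 (T(V) = -4*(-4) = 16)
C(o, c) = 16*o (C(o, c) = o*16 = 16*o)
w = 1838/119 (w = 8 + (20/34 - 4*(-6)²/(-21)) = 8 + (20*(1/34) - 4*36*(-1/21)) = 8 + (10/17 - 144*(-1/21)) = 8 + (10/17 + 48/7) = 8 + 886/119 = 1838/119 ≈ 15.445)
C(4, -12) + 137*w = 16*4 + 137*(1838/119) = 64 + 251806/119 = 259422/119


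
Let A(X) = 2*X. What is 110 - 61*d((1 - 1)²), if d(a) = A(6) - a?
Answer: -622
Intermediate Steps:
d(a) = 12 - a (d(a) = 2*6 - a = 12 - a)
110 - 61*d((1 - 1)²) = 110 - 61*(12 - (1 - 1)²) = 110 - 61*(12 - 1*0²) = 110 - 61*(12 - 1*0) = 110 - 61*(12 + 0) = 110 - 61*12 = 110 - 732 = -622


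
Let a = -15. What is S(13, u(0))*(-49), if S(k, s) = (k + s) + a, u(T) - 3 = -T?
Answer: -49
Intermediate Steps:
u(T) = 3 - T
S(k, s) = -15 + k + s (S(k, s) = (k + s) - 15 = -15 + k + s)
S(13, u(0))*(-49) = (-15 + 13 + (3 - 1*0))*(-49) = (-15 + 13 + (3 + 0))*(-49) = (-15 + 13 + 3)*(-49) = 1*(-49) = -49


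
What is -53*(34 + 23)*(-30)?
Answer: 90630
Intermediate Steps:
-53*(34 + 23)*(-30) = -53*57*(-30) = -3021*(-30) = 90630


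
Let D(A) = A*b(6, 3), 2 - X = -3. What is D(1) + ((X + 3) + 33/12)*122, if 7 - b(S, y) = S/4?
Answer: 1317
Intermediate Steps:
X = 5 (X = 2 - 1*(-3) = 2 + 3 = 5)
b(S, y) = 7 - S/4
D(A) = 11*A/2 (D(A) = A*(7 - ¼*6) = A*(7 - 3/2) = A*(11/2) = 11*A/2)
D(1) + ((X + 3) + 33/12)*122 = (11/2)*1 + ((5 + 3) + 33/12)*122 = 11/2 + (8 + 33*(1/12))*122 = 11/2 + (8 + 11/4)*122 = 11/2 + (43/4)*122 = 11/2 + 2623/2 = 1317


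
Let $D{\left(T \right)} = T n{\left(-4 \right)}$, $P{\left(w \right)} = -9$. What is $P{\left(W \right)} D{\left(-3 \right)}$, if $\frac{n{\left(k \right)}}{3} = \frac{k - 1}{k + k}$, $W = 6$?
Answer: $\frac{405}{8} \approx 50.625$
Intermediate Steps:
$n{\left(k \right)} = \frac{3 \left(-1 + k\right)}{2 k}$ ($n{\left(k \right)} = 3 \frac{k - 1}{k + k} = 3 \frac{-1 + k}{2 k} = \frac{3 \left(-1 + k\right)}{2 k}$)
$D{\left(T \right)} = \frac{15 T}{8}$ ($D{\left(T \right)} = T \frac{3 \left(-1 - 4\right)}{2 \left(-4\right)} = T \frac{3}{2} \left(- \frac{1}{4}\right) \left(-5\right) = T \frac{15}{8} = \frac{15 T}{8}$)
$P{\left(W \right)} D{\left(-3 \right)} = - 9 \cdot \frac{15}{8} \left(-3\right) = \left(-9\right) \left(- \frac{45}{8}\right) = \frac{405}{8}$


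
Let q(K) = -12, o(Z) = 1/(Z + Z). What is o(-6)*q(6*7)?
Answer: 1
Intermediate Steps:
o(Z) = 1/(2*Z)
o(-6)*q(6*7) = ((1/2)/(-6))*(-12) = ((1/2)*(-1/6))*(-12) = -1/12*(-12) = 1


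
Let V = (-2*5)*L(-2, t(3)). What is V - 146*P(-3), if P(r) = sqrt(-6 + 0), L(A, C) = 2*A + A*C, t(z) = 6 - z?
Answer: 100 - 146*I*sqrt(6) ≈ 100.0 - 357.63*I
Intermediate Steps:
P(r) = I*sqrt(6) (P(r) = sqrt(-6) = I*sqrt(6))
V = 100 (V = (-2*5)*(-2*(2 + (6 - 1*3))) = -(-20)*(2 + (6 - 3)) = -(-20)*(2 + 3) = -(-20)*5 = -10*(-10) = 100)
V - 146*P(-3) = 100 - 146*I*sqrt(6)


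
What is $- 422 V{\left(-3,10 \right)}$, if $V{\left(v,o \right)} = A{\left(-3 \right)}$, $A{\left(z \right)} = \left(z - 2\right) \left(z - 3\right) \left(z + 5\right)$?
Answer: $-25320$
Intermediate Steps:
$A{\left(z \right)} = \left(-3 + z\right) \left(-2 + z\right) \left(5 + z\right)$ ($A{\left(z \right)} = \left(-2 + z\right) \left(-3 + z\right) \left(5 + z\right) = \left(-3 + z\right) \left(-2 + z\right) \left(5 + z\right)$)
$V{\left(v,o \right)} = 60$ ($V{\left(v,o \right)} = 30 + \left(-3\right)^{3} - -57 = 30 - 27 + 57 = 60$)
$- 422 V{\left(-3,10 \right)} = \left(-422\right) 60 = -25320$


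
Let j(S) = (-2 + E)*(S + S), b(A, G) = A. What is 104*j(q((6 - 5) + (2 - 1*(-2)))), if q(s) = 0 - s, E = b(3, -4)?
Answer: -1040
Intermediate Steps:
E = 3
q(s) = -s
j(S) = 2*S (j(S) = (-2 + 3)*(S + S) = 1*(2*S) = 2*S)
104*j(q((6 - 5) + (2 - 1*(-2)))) = 104*(2*(-((6 - 5) + (2 - 1*(-2))))) = 104*(2*(-(1 + (2 + 2)))) = 104*(2*(-(1 + 4))) = 104*(2*(-1*5)) = 104*(2*(-5)) = 104*(-10) = -1040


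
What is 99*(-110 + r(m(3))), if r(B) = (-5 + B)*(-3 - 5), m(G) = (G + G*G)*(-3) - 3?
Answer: 23958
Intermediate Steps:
m(G) = -3 - 3*G - 3*G² (m(G) = (G + G²)*(-3) - 3 = (-3*G - 3*G²) - 3 = -3 - 3*G - 3*G²)
r(B) = 40 - 8*B (r(B) = (-5 + B)*(-8) = 40 - 8*B)
99*(-110 + r(m(3))) = 99*(-110 + (40 - 8*(-3 - 3*3 - 3*3²))) = 99*(-110 + (40 - 8*(-3 - 9 - 3*9))) = 99*(-110 + (40 - 8*(-3 - 9 - 27))) = 99*(-110 + (40 - 8*(-39))) = 99*(-110 + (40 + 312)) = 99*(-110 + 352) = 99*242 = 23958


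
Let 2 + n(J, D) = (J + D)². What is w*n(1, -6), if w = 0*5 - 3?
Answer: -69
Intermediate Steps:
w = -3 (w = 0 - 3 = -3)
n(J, D) = -2 + (D + J)² (n(J, D) = -2 + (J + D)² = -2 + (D + J)²)
w*n(1, -6) = -3*(-2 + (-6 + 1)²) = -3*(-2 + (-5)²) = -3*(-2 + 25) = -3*23 = -69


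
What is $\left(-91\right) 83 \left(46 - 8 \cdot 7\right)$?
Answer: $75530$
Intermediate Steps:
$\left(-91\right) 83 \left(46 - 8 \cdot 7\right) = - 7553 \left(46 - 56\right) = \left(-7553\right) \left(-10\right) = 75530$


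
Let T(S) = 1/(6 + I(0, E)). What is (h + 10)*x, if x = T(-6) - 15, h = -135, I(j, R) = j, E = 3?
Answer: 11125/6 ≈ 1854.2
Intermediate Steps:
T(S) = ⅙ (T(S) = 1/(6 + 0) = 1/6 = ⅙)
x = -89/6 (x = ⅙ - 15 = -89/6 ≈ -14.833)
(h + 10)*x = (-135 + 10)*(-89/6) = -125*(-89/6) = 11125/6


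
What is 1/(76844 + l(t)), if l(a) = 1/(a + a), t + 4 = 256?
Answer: 504/38729377 ≈ 1.3013e-5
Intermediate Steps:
t = 252 (t = -4 + 256 = 252)
l(a) = 1/(2*a)
1/(76844 + l(t)) = 1/(76844 + (½)/252) = 1/(76844 + (½)*(1/252)) = 1/(76844 + 1/504) = 1/(38729377/504) = 504/38729377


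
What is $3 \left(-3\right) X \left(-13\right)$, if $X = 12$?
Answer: $1404$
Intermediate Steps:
$3 \left(-3\right) X \left(-13\right) = 3 \left(-3\right) 12 \left(-13\right) = \left(-9\right) 12 \left(-13\right) = \left(-108\right) \left(-13\right) = 1404$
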